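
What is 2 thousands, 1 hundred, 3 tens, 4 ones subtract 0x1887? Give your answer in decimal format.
Convert 2 thousands, 1 hundred, 3 tens, 4 ones (place-value notation) → 2×1000 + 1×100 + 3×10 + 4 = 2134 (decimal)
Convert 0x1887 (hexadecimal) → 1×4096 + 8×256 + 8×16 + 7 = 6279 (decimal)
Compute 2134 - 6279 = -4145
-4145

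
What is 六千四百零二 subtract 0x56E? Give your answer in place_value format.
Convert 六千四百零二 (Chinese numeral) → 6×1000 + 4×100 + 2 = 6402 (decimal)
Convert 0x56E (hexadecimal) → 5×256 + 6×16 + 14 = 1390 (decimal)
Compute 6402 - 1390 = 5012
Convert 5012 (decimal) → 5012 = 5×1000 + 1×10 + 2 → 5 thousands, 1 ten, 2 ones (place-value notation)
5 thousands, 1 ten, 2 ones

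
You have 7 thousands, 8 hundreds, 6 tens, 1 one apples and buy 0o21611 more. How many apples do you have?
Convert 7 thousands, 8 hundreds, 6 tens, 1 one (place-value notation) → 7×1000 + 8×100 + 6×10 + 1 = 7861 (decimal)
Convert 0o21611 (octal) → 2×4096 + 1×512 + 6×64 + 1×8 + 1 = 9097 (decimal)
Compute 7861 + 9097 = 16958
16958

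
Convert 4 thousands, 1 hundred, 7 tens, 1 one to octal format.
Convert 4 thousands, 1 hundred, 7 tens, 1 one (place-value notation) → 4×1000 + 1×100 + 7×10 + 1 = 4171 (decimal)
Convert 4171 (decimal) → 4171 = 1×4096 + 1×64 + 1×8 + 3 → 0o10113 (octal)
0o10113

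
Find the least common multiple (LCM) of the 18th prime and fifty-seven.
Convert the 18th prime (prime index) → 61 (decimal)
Convert fifty-seven (English words) → 57 (decimal)
Compute lcm(61, 57) = 3477
3477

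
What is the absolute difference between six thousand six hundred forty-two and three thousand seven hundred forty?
Convert six thousand six hundred forty-two (English words) → 6×1000 + 6×100 + 42 = 6642 (decimal)
Convert three thousand seven hundred forty (English words) → 3×1000 + 7×100 + 40 = 3740 (decimal)
Compute |6642 - 3740| = 2902
2902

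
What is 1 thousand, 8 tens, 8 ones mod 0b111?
Convert 1 thousand, 8 tens, 8 ones (place-value notation) → 1×1000 + 8×10 + 8 = 1088 (decimal)
Convert 0b111 (binary) → 4 + 2 + 1 = 7 (decimal)
Compute 1088 mod 7 = 3
3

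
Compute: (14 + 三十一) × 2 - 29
Convert 三十一 (Chinese numeral) → 3×10 + 1 = 31 (decimal)
Expression in decimal: (14 + 31) × 2 - 29
Parentheses first: 14 + 31 = 45
Multiply: 45 × 2 = 90
Subtract: 90 - 29 = 61
61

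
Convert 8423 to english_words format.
Convert 8423 (decimal) → 8423 = 8×1000 + 4×100 + 23 → eight thousand four hundred twenty-three (English words)
eight thousand four hundred twenty-three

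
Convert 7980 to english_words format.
Convert 7980 (decimal) → 7980 = 7×1000 + 9×100 + 80 → seven thousand nine hundred eighty (English words)
seven thousand nine hundred eighty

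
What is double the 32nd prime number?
The 32nd prime number = 131
Compute 131 × 2 = 262
262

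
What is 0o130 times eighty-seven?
Convert 0o130 (octal) → 1×64 + 3×8 = 88 (decimal)
Convert eighty-seven (English words) → 87 (decimal)
Compute 88 × 87 = 7656
7656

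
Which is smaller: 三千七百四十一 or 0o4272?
Convert 三千七百四十一 (Chinese numeral) → 3×1000 + 7×100 + 4×10 + 1 = 3741 (decimal)
Convert 0o4272 (octal) → 4×512 + 2×64 + 7×8 + 2 = 2234 (decimal)
Compare 3741 vs 2234: smaller = 2234
2234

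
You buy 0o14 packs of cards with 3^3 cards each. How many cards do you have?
Convert 3^3 (power) → 27 (decimal)
Convert 0o14 (octal) → 1×8 + 4 = 12 (decimal)
Compute 27 × 12 = 324
324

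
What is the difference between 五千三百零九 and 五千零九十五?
Convert 五千三百零九 (Chinese numeral) → 5×1000 + 3×100 + 9 = 5309 (decimal)
Convert 五千零九十五 (Chinese numeral) → 5×1000 + 9×10 + 5 = 5095 (decimal)
Difference: |5309 - 5095| = 214
214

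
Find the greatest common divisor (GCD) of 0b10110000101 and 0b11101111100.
Convert 0b10110000101 (binary) → 1024 + 256 + 128 + 4 + 1 = 1413 (decimal)
Convert 0b11101111100 (binary) → 1024 + 512 + 256 + 64 + 32 + 16 + 8 + 4 = 1916 (decimal)
Compute gcd(1413, 1916) = 1
1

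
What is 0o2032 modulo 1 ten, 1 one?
Convert 0o2032 (octal) → 2×512 + 3×8 + 2 = 1050 (decimal)
Convert 1 ten, 1 one (place-value notation) → 1×10 + 1 = 11 (decimal)
Compute 1050 mod 11 = 5
5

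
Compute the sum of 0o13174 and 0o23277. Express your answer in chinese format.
Convert 0o13174 (octal) → 1×4096 + 3×512 + 1×64 + 7×8 + 4 = 5756 (decimal)
Convert 0o23277 (octal) → 2×4096 + 3×512 + 2×64 + 7×8 + 7 = 9919 (decimal)
Compute 5756 + 9919 = 15675
Convert 15675 (decimal) → 15675 = 1×10000 + 5×1000 + 6×100 + 7×10 + 5 → 一万五千六百七十五 (Chinese numeral)
一万五千六百七十五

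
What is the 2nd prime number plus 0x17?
The 2nd prime number = 3
Convert 0x17 (hexadecimal) → 1×16 + 7 = 23 (decimal)
Compute 3 + 23 = 26
26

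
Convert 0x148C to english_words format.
Convert 0x148C (hexadecimal) → 1×4096 + 4×256 + 8×16 + 12 = 5260 (decimal)
Convert 5260 (decimal) → 5260 = 5×1000 + 2×100 + 60 → five thousand two hundred sixty (English words)
five thousand two hundred sixty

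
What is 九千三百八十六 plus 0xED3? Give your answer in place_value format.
Convert 九千三百八十六 (Chinese numeral) → 9×1000 + 3×100 + 8×10 + 6 = 9386 (decimal)
Convert 0xED3 (hexadecimal) → 14×256 + 13×16 + 3 = 3795 (decimal)
Compute 9386 + 3795 = 13181
Convert 13181 (decimal) → 13181 = 13×1000 + 1×100 + 8×10 + 1 → 13 thousands, 1 hundred, 8 tens, 1 one (place-value notation)
13 thousands, 1 hundred, 8 tens, 1 one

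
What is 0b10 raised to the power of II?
Convert 0b10 (binary) → 2 (decimal)
Convert II (Roman numeral) → 1 + 1 = 2 (decimal)
Compute 2 ^ 2 = 4
4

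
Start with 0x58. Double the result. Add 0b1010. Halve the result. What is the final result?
Convert 0x58 (hexadecimal) → 5×16 + 8 = 88 (decimal)
Start: 88
88 × 2 = 176
Convert 0b1010 (binary) → 8 + 2 = 10 (decimal)
176 + 10 = 186
186 ÷ 2 = 93
93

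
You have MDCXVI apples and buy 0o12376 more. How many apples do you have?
Convert MDCXVI (Roman numeral) → 1000 + 500 + 100 + 10 + 5 + 1 = 1616 (decimal)
Convert 0o12376 (octal) → 1×4096 + 2×512 + 3×64 + 7×8 + 6 = 5374 (decimal)
Compute 1616 + 5374 = 6990
6990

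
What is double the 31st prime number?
The 31st prime number = 127
Compute 127 × 2 = 254
254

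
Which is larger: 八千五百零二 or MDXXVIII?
Convert 八千五百零二 (Chinese numeral) → 8×1000 + 5×100 + 2 = 8502 (decimal)
Convert MDXXVIII (Roman numeral) → 1000 + 500 + 10 + 10 + 5 + 1 + 1 + 1 = 1528 (decimal)
Compare 8502 vs 1528: larger = 8502
8502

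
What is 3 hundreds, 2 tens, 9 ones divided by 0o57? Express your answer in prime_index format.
Convert 3 hundreds, 2 tens, 9 ones (place-value notation) → 3×100 + 2×10 + 9 = 329 (decimal)
Convert 0o57 (octal) → 5×8 + 7 = 47 (decimal)
Compute 329 ÷ 47 = 7
Convert 7 (decimal) → the 4th prime (prime index)
the 4th prime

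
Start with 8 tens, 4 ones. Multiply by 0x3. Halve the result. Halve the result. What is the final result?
Convert 8 tens, 4 ones (place-value notation) → 8×10 + 4 = 84 (decimal)
Start: 84
Convert 0x3 (hexadecimal) → 3 (decimal)
84 × 3 = 252
252 ÷ 2 = 126
126 ÷ 2 = 63
63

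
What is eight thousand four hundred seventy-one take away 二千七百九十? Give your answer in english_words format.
Convert eight thousand four hundred seventy-one (English words) → 8×1000 + 4×100 + 71 = 8471 (decimal)
Convert 二千七百九十 (Chinese numeral) → 2×1000 + 7×100 + 9×10 = 2790 (decimal)
Compute 8471 - 2790 = 5681
Convert 5681 (decimal) → 5681 = 5×1000 + 6×100 + 81 → five thousand six hundred eighty-one (English words)
five thousand six hundred eighty-one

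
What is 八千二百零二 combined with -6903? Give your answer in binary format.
Convert 八千二百零二 (Chinese numeral) → 8×1000 + 2×100 + 2 = 8202 (decimal)
Compute 8202 + -6903 = 1299
Convert 1299 (decimal) → 1299 = 1024 + 256 + 16 + 2 + 1 → 0b10100010011 (binary)
0b10100010011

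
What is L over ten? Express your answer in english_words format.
Convert L (Roman numeral) → 50 (decimal)
Convert ten (English words) → 10 (decimal)
Compute 50 ÷ 10 = 5
Convert 5 (decimal) → five (English words)
five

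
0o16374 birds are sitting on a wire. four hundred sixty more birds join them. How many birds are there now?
Convert 0o16374 (octal) → 1×4096 + 6×512 + 3×64 + 7×8 + 4 = 7420 (decimal)
Convert four hundred sixty (English words) → 4×100 + 60 = 460 (decimal)
Compute 7420 + 460 = 7880
7880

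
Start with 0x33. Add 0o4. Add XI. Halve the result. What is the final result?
Convert 0x33 (hexadecimal) → 3×16 + 3 = 51 (decimal)
Start: 51
Convert 0o4 (octal) → 4 (decimal)
51 + 4 = 55
Convert XI (Roman numeral) → 10 + 1 = 11 (decimal)
55 + 11 = 66
66 ÷ 2 = 33
33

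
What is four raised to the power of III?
Convert four (English words) → 4 (decimal)
Convert III (Roman numeral) → 1 + 1 + 1 = 3 (decimal)
Compute 4 ^ 3 = 64
64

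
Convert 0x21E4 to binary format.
Convert 0x21E4 (hexadecimal) → 2×4096 + 1×256 + 14×16 + 4 = 8676 (decimal)
Convert 8676 (decimal) → 8676 = 8192 + 256 + 128 + 64 + 32 + 4 → 0b10000111100100 (binary)
0b10000111100100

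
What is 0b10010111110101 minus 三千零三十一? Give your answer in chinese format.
Convert 0b10010111110101 (binary) → 8192 + 1024 + 256 + 128 + 64 + 32 + 16 + 4 + 1 = 9717 (decimal)
Convert 三千零三十一 (Chinese numeral) → 3×1000 + 3×10 + 1 = 3031 (decimal)
Compute 9717 - 3031 = 6686
Convert 6686 (decimal) → 6686 = 6×1000 + 6×100 + 8×10 + 6 → 六千六百八十六 (Chinese numeral)
六千六百八十六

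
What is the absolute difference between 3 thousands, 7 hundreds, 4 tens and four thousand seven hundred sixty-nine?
Convert 3 thousands, 7 hundreds, 4 tens (place-value notation) → 3×1000 + 7×100 + 4×10 = 3740 (decimal)
Convert four thousand seven hundred sixty-nine (English words) → 4×1000 + 7×100 + 69 = 4769 (decimal)
Compute |3740 - 4769| = 1029
1029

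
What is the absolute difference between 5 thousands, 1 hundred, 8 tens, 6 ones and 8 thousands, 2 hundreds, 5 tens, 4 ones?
Convert 5 thousands, 1 hundred, 8 tens, 6 ones (place-value notation) → 5×1000 + 1×100 + 8×10 + 6 = 5186 (decimal)
Convert 8 thousands, 2 hundreds, 5 tens, 4 ones (place-value notation) → 8×1000 + 2×100 + 5×10 + 4 = 8254 (decimal)
Compute |5186 - 8254| = 3068
3068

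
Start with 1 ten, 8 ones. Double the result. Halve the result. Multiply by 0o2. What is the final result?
Convert 1 ten, 8 ones (place-value notation) → 1×10 + 8 = 18 (decimal)
Start: 18
18 × 2 = 36
36 ÷ 2 = 18
Convert 0o2 (octal) → 2 (decimal)
18 × 2 = 36
36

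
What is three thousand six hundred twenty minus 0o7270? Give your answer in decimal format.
Convert three thousand six hundred twenty (English words) → 3×1000 + 6×100 + 20 = 3620 (decimal)
Convert 0o7270 (octal) → 7×512 + 2×64 + 7×8 = 3768 (decimal)
Compute 3620 - 3768 = -148
-148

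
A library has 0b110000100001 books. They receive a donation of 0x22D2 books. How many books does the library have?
Convert 0b110000100001 (binary) → 2048 + 1024 + 32 + 1 = 3105 (decimal)
Convert 0x22D2 (hexadecimal) → 2×4096 + 2×256 + 13×16 + 2 = 8914 (decimal)
Compute 3105 + 8914 = 12019
12019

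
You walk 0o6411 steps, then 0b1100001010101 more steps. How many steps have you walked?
Convert 0o6411 (octal) → 6×512 + 4×64 + 1×8 + 1 = 3337 (decimal)
Convert 0b1100001010101 (binary) → 4096 + 2048 + 64 + 16 + 4 + 1 = 6229 (decimal)
Compute 3337 + 6229 = 9566
9566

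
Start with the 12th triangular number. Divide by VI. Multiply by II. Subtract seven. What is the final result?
Convert the 12th triangular number (triangular index) → 12×13/2 = 78 (decimal)
Start: 78
Convert VI (Roman numeral) → 5 + 1 = 6 (decimal)
78 ÷ 6 = 13
Convert II (Roman numeral) → 1 + 1 = 2 (decimal)
13 × 2 = 26
Convert seven (English words) → 7 (decimal)
26 - 7 = 19
19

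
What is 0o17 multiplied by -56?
Convert 0o17 (octal) → 1×8 + 7 = 15 (decimal)
Compute 15 × -56 = -840
-840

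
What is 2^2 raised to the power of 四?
Convert 2^2 (power) → 4 (decimal)
Convert 四 (Chinese numeral) → 4 (decimal)
Compute 4 ^ 4 = 256
256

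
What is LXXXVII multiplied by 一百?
Convert LXXXVII (Roman numeral) → 50 + 10 + 10 + 10 + 5 + 1 + 1 = 87 (decimal)
Convert 一百 (Chinese numeral) → 1×100 = 100 (decimal)
Compute 87 × 100 = 8700
8700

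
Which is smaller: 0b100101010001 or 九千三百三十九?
Convert 0b100101010001 (binary) → 2048 + 256 + 64 + 16 + 1 = 2385 (decimal)
Convert 九千三百三十九 (Chinese numeral) → 9×1000 + 3×100 + 3×10 + 9 = 9339 (decimal)
Compare 2385 vs 9339: smaller = 2385
2385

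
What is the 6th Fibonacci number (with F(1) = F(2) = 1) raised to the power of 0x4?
Convert the 6th Fibonacci number (with F(1) = F(2) = 1) (Fibonacci index) → 1, 1, 2, 3, 5, 8 → 8 (decimal)
Convert 0x4 (hexadecimal) → 4 (decimal)
Compute 8 ^ 4 = 4096
4096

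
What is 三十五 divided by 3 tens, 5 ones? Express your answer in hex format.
Convert 三十五 (Chinese numeral) → 3×10 + 5 = 35 (decimal)
Convert 3 tens, 5 ones (place-value notation) → 3×10 + 5 = 35 (decimal)
Compute 35 ÷ 35 = 1
Convert 1 (decimal) → 0x1 (hexadecimal)
0x1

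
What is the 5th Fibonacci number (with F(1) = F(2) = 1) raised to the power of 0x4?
Convert the 5th Fibonacci number (with F(1) = F(2) = 1) (Fibonacci index) → 1, 1, 2, 3, 5 → 5 (decimal)
Convert 0x4 (hexadecimal) → 4 (decimal)
Compute 5 ^ 4 = 625
625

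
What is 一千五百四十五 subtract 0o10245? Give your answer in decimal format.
Convert 一千五百四十五 (Chinese numeral) → 1×1000 + 5×100 + 4×10 + 5 = 1545 (decimal)
Convert 0o10245 (octal) → 1×4096 + 2×64 + 4×8 + 5 = 4261 (decimal)
Compute 1545 - 4261 = -2716
-2716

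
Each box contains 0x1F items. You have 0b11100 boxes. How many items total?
Convert 0x1F (hexadecimal) → 1×16 + 15 = 31 (decimal)
Convert 0b11100 (binary) → 16 + 8 + 4 = 28 (decimal)
Compute 31 × 28 = 868
868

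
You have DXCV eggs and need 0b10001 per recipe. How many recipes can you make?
Convert DXCV (Roman numeral) → 500 + 90 + 5 = 595 (decimal)
Convert 0b10001 (binary) → 16 + 1 = 17 (decimal)
Compute 595 ÷ 17 = 35
35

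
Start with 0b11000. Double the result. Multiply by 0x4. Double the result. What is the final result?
Convert 0b11000 (binary) → 16 + 8 = 24 (decimal)
Start: 24
24 × 2 = 48
Convert 0x4 (hexadecimal) → 4 (decimal)
48 × 4 = 192
192 × 2 = 384
384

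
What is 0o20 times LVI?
Convert 0o20 (octal) → 2×8 = 16 (decimal)
Convert LVI (Roman numeral) → 50 + 5 + 1 = 56 (decimal)
Compute 16 × 56 = 896
896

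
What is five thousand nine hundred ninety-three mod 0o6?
Convert five thousand nine hundred ninety-three (English words) → 5×1000 + 9×100 + 93 = 5993 (decimal)
Convert 0o6 (octal) → 6 (decimal)
Compute 5993 mod 6 = 5
5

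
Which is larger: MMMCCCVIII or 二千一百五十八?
Convert MMMCCCVIII (Roman numeral) → 1000 + 1000 + 1000 + 100 + 100 + 100 + 5 + 1 + 1 + 1 = 3308 (decimal)
Convert 二千一百五十八 (Chinese numeral) → 2×1000 + 1×100 + 5×10 + 8 = 2158 (decimal)
Compare 3308 vs 2158: larger = 3308
3308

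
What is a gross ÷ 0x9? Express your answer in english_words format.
Convert a gross (colloquial) → 144 (decimal)
Convert 0x9 (hexadecimal) → 9 (decimal)
Compute 144 ÷ 9 = 16
Convert 16 (decimal) → sixteen (English words)
sixteen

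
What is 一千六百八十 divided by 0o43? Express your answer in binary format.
Convert 一千六百八十 (Chinese numeral) → 1×1000 + 6×100 + 8×10 = 1680 (decimal)
Convert 0o43 (octal) → 4×8 + 3 = 35 (decimal)
Compute 1680 ÷ 35 = 48
Convert 48 (decimal) → 48 = 32 + 16 → 0b110000 (binary)
0b110000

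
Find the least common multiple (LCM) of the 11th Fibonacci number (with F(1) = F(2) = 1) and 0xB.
Convert the 11th Fibonacci number (with F(1) = F(2) = 1) (Fibonacci index) → 1, 1, 2, 3, 5, 8, 13, 21, 34, 55, 89 → 89 (decimal)
Convert 0xB (hexadecimal) → 11 (decimal)
Compute lcm(89, 11) = 979
979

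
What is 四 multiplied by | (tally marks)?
Convert 四 (Chinese numeral) → 4 (decimal)
Convert | (tally marks) → 1 (decimal)
Compute 4 × 1 = 4
4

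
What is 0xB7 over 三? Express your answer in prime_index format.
Convert 0xB7 (hexadecimal) → 11×16 + 7 = 183 (decimal)
Convert 三 (Chinese numeral) → 3 (decimal)
Compute 183 ÷ 3 = 61
Convert 61 (decimal) → the 18th prime (prime index)
the 18th prime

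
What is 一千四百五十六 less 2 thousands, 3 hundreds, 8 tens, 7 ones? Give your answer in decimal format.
Convert 一千四百五十六 (Chinese numeral) → 1×1000 + 4×100 + 5×10 + 6 = 1456 (decimal)
Convert 2 thousands, 3 hundreds, 8 tens, 7 ones (place-value notation) → 2×1000 + 3×100 + 8×10 + 7 = 2387 (decimal)
Compute 1456 - 2387 = -931
-931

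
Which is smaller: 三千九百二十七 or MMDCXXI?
Convert 三千九百二十七 (Chinese numeral) → 3×1000 + 9×100 + 2×10 + 7 = 3927 (decimal)
Convert MMDCXXI (Roman numeral) → 1000 + 1000 + 500 + 100 + 10 + 10 + 1 = 2621 (decimal)
Compare 3927 vs 2621: smaller = 2621
2621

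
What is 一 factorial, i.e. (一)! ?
Convert 一 (Chinese numeral) → 1 (decimal)
Compute 1! = 1
1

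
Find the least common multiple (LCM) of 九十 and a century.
Convert 九十 (Chinese numeral) → 9×10 = 90 (decimal)
Convert a century (colloquial) → 100 (decimal)
Compute lcm(90, 100) = 900
900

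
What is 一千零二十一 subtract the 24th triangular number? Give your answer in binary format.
Convert 一千零二十一 (Chinese numeral) → 1×1000 + 2×10 + 1 = 1021 (decimal)
Convert the 24th triangular number (triangular index) → 24×25/2 = 300 (decimal)
Compute 1021 - 300 = 721
Convert 721 (decimal) → 721 = 512 + 128 + 64 + 16 + 1 → 0b1011010001 (binary)
0b1011010001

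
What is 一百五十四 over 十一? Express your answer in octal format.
Convert 一百五十四 (Chinese numeral) → 1×100 + 5×10 + 4 = 154 (decimal)
Convert 十一 (Chinese numeral) → 1×10 + 1 = 11 (decimal)
Compute 154 ÷ 11 = 14
Convert 14 (decimal) → 14 = 1×8 + 6 → 0o16 (octal)
0o16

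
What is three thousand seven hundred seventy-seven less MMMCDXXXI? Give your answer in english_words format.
Convert three thousand seven hundred seventy-seven (English words) → 3×1000 + 7×100 + 77 = 3777 (decimal)
Convert MMMCDXXXI (Roman numeral) → 1000 + 1000 + 1000 + 400 + 10 + 10 + 10 + 1 = 3431 (decimal)
Compute 3777 - 3431 = 346
Convert 346 (decimal) → 346 = 3×100 + 46 → three hundred forty-six (English words)
three hundred forty-six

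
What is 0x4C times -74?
Convert 0x4C (hexadecimal) → 4×16 + 12 = 76 (decimal)
Compute 76 × -74 = -5624
-5624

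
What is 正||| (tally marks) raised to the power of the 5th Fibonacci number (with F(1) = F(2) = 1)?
Convert 正||| (tally marks) → 5 + 3 = 8 (decimal)
Convert the 5th Fibonacci number (with F(1) = F(2) = 1) (Fibonacci index) → 1, 1, 2, 3, 5 → 5 (decimal)
Compute 8 ^ 5 = 32768
32768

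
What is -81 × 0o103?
Convert 0o103 (octal) → 1×64 + 3 = 67 (decimal)
Compute -81 × 67 = -5427
-5427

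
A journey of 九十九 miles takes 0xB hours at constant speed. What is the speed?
Convert 九十九 (Chinese numeral) → 9×10 + 9 = 99 (decimal)
Convert 0xB (hexadecimal) → 11 (decimal)
Compute 99 ÷ 11 = 9
9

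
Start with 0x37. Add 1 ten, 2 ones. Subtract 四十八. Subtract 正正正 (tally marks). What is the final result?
Convert 0x37 (hexadecimal) → 3×16 + 7 = 55 (decimal)
Start: 55
Convert 1 ten, 2 ones (place-value notation) → 1×10 + 2 = 12 (decimal)
55 + 12 = 67
Convert 四十八 (Chinese numeral) → 4×10 + 8 = 48 (decimal)
67 - 48 = 19
Convert 正正正 (tally marks) → 5 + 5 + 5 = 15 (decimal)
19 - 15 = 4
4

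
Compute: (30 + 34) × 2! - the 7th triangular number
Convert 2! (factorial) → 2 (decimal)
Convert the 7th triangular number (triangular index) → 7×8/2 = 28 (decimal)
Expression in decimal: (30 + 34) × 2 - 28
Parentheses first: 30 + 34 = 64
Multiply: 64 × 2 = 128
Subtract: 128 - 28 = 100
100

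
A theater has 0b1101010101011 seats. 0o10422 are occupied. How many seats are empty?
Convert 0b1101010101011 (binary) → 4096 + 2048 + 512 + 128 + 32 + 8 + 2 + 1 = 6827 (decimal)
Convert 0o10422 (octal) → 1×4096 + 4×64 + 2×8 + 2 = 4370 (decimal)
Compute 6827 - 4370 = 2457
2457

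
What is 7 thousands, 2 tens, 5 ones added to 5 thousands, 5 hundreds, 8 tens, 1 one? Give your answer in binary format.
Convert 7 thousands, 2 tens, 5 ones (place-value notation) → 7×1000 + 2×10 + 5 = 7025 (decimal)
Convert 5 thousands, 5 hundreds, 8 tens, 1 one (place-value notation) → 5×1000 + 5×100 + 8×10 + 1 = 5581 (decimal)
Compute 7025 + 5581 = 12606
Convert 12606 (decimal) → 12606 = 8192 + 4096 + 256 + 32 + 16 + 8 + 4 + 2 → 0b11000100111110 (binary)
0b11000100111110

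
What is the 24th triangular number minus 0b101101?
The 24th triangular number = 24×25/2 = 300
Convert 0b101101 (binary) → 32 + 8 + 4 + 1 = 45 (decimal)
Compute 300 - 45 = 255
255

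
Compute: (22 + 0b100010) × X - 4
Convert 0b100010 (binary) → 32 + 2 = 34 (decimal)
Convert X (Roman numeral) → 10 (decimal)
Expression in decimal: (22 + 34) × 10 - 4
Parentheses first: 22 + 34 = 56
Multiply: 56 × 10 = 560
Subtract: 560 - 4 = 556
556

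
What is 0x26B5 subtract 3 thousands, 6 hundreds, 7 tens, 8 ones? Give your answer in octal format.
Convert 0x26B5 (hexadecimal) → 2×4096 + 6×256 + 11×16 + 5 = 9909 (decimal)
Convert 3 thousands, 6 hundreds, 7 tens, 8 ones (place-value notation) → 3×1000 + 6×100 + 7×10 + 8 = 3678 (decimal)
Compute 9909 - 3678 = 6231
Convert 6231 (decimal) → 6231 = 1×4096 + 4×512 + 1×64 + 2×8 + 7 → 0o14127 (octal)
0o14127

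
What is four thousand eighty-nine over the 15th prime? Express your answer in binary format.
Convert four thousand eighty-nine (English words) → 4×1000 + 89 = 4089 (decimal)
Convert the 15th prime (prime index) → 47 (decimal)
Compute 4089 ÷ 47 = 87
Convert 87 (decimal) → 87 = 64 + 16 + 4 + 2 + 1 → 0b1010111 (binary)
0b1010111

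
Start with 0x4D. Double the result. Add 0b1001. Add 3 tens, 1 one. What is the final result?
Convert 0x4D (hexadecimal) → 4×16 + 13 = 77 (decimal)
Start: 77
77 × 2 = 154
Convert 0b1001 (binary) → 8 + 1 = 9 (decimal)
154 + 9 = 163
Convert 3 tens, 1 one (place-value notation) → 3×10 + 1 = 31 (decimal)
163 + 31 = 194
194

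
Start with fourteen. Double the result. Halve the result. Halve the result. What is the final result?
Convert fourteen (English words) → 14 (decimal)
Start: 14
14 × 2 = 28
28 ÷ 2 = 14
14 ÷ 2 = 7
7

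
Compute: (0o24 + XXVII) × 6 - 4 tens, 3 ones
Convert 0o24 (octal) → 2×8 + 4 = 20 (decimal)
Convert XXVII (Roman numeral) → 10 + 10 + 5 + 1 + 1 = 27 (decimal)
Convert 4 tens, 3 ones (place-value notation) → 4×10 + 3 = 43 (decimal)
Expression in decimal: (20 + 27) × 6 - 43
Parentheses first: 20 + 27 = 47
Multiply: 47 × 6 = 282
Subtract: 282 - 43 = 239
239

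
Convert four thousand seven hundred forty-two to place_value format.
Convert four thousand seven hundred forty-two (English words) → 4×1000 + 7×100 + 42 = 4742 (decimal)
Convert 4742 (decimal) → 4742 = 4×1000 + 7×100 + 4×10 + 2 → 4 thousands, 7 hundreds, 4 tens, 2 ones (place-value notation)
4 thousands, 7 hundreds, 4 tens, 2 ones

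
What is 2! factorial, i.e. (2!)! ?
Convert 2! (factorial) → 2 (decimal)
Compute 2! = 2
2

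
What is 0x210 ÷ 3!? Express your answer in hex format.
Convert 0x210 (hexadecimal) → 2×256 + 1×16 = 528 (decimal)
Convert 3! (factorial) → 6 (decimal)
Compute 528 ÷ 6 = 88
Convert 88 (decimal) → 88 = 5×16 + 8 → 0x58 (hexadecimal)
0x58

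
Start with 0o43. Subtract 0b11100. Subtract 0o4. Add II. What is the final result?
Convert 0o43 (octal) → 4×8 + 3 = 35 (decimal)
Start: 35
Convert 0b11100 (binary) → 16 + 8 + 4 = 28 (decimal)
35 - 28 = 7
Convert 0o4 (octal) → 4 (decimal)
7 - 4 = 3
Convert II (Roman numeral) → 1 + 1 = 2 (decimal)
3 + 2 = 5
5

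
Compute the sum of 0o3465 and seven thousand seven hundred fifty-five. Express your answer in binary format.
Convert 0o3465 (octal) → 3×512 + 4×64 + 6×8 + 5 = 1845 (decimal)
Convert seven thousand seven hundred fifty-five (English words) → 7×1000 + 7×100 + 55 = 7755 (decimal)
Compute 1845 + 7755 = 9600
Convert 9600 (decimal) → 9600 = 8192 + 1024 + 256 + 128 → 0b10010110000000 (binary)
0b10010110000000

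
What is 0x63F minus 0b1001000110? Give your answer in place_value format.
Convert 0x63F (hexadecimal) → 6×256 + 3×16 + 15 = 1599 (decimal)
Convert 0b1001000110 (binary) → 512 + 64 + 4 + 2 = 582 (decimal)
Compute 1599 - 582 = 1017
Convert 1017 (decimal) → 1017 = 1×1000 + 1×10 + 7 → 1 thousand, 1 ten, 7 ones (place-value notation)
1 thousand, 1 ten, 7 ones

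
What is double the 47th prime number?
The 47th prime number = 211
Compute 211 × 2 = 422
422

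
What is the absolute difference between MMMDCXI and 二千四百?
Convert MMMDCXI (Roman numeral) → 1000 + 1000 + 1000 + 500 + 100 + 10 + 1 = 3611 (decimal)
Convert 二千四百 (Chinese numeral) → 2×1000 + 4×100 = 2400 (decimal)
Compute |3611 - 2400| = 1211
1211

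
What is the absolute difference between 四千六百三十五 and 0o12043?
Convert 四千六百三十五 (Chinese numeral) → 4×1000 + 6×100 + 3×10 + 5 = 4635 (decimal)
Convert 0o12043 (octal) → 1×4096 + 2×512 + 4×8 + 3 = 5155 (decimal)
Compute |4635 - 5155| = 520
520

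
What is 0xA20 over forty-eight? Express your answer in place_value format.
Convert 0xA20 (hexadecimal) → 10×256 + 2×16 = 2592 (decimal)
Convert forty-eight (English words) → 48 (decimal)
Compute 2592 ÷ 48 = 54
Convert 54 (decimal) → 54 = 5×10 + 4 → 5 tens, 4 ones (place-value notation)
5 tens, 4 ones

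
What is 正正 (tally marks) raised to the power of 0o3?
Convert 正正 (tally marks) → 5 + 5 = 10 (decimal)
Convert 0o3 (octal) → 3 (decimal)
Compute 10 ^ 3 = 1000
1000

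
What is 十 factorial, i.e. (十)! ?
Convert 十 (Chinese numeral) → 1×10 = 10 (decimal)
Compute 10! = 3628800
3628800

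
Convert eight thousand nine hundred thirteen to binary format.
Convert eight thousand nine hundred thirteen (English words) → 8×1000 + 9×100 + 13 = 8913 (decimal)
Convert 8913 (decimal) → 8913 = 8192 + 512 + 128 + 64 + 16 + 1 → 0b10001011010001 (binary)
0b10001011010001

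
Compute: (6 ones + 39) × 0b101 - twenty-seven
Convert 6 ones (place-value notation) → 6 (decimal)
Convert 0b101 (binary) → 4 + 1 = 5 (decimal)
Convert twenty-seven (English words) → 27 (decimal)
Expression in decimal: (6 + 39) × 5 - 27
Parentheses first: 6 + 39 = 45
Multiply: 45 × 5 = 225
Subtract: 225 - 27 = 198
198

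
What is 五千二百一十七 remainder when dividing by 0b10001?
Convert 五千二百一十七 (Chinese numeral) → 5×1000 + 2×100 + 1×10 + 7 = 5217 (decimal)
Convert 0b10001 (binary) → 16 + 1 = 17 (decimal)
Compute 5217 mod 17 = 15
15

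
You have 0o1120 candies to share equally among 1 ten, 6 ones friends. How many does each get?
Convert 0o1120 (octal) → 1×512 + 1×64 + 2×8 = 592 (decimal)
Convert 1 ten, 6 ones (place-value notation) → 1×10 + 6 = 16 (decimal)
Compute 592 ÷ 16 = 37
37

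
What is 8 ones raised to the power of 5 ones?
Convert 8 ones (place-value notation) → 8 (decimal)
Convert 5 ones (place-value notation) → 5 (decimal)
Compute 8 ^ 5 = 32768
32768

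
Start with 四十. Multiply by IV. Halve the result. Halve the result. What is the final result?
Convert 四十 (Chinese numeral) → 4×10 = 40 (decimal)
Start: 40
Convert IV (Roman numeral) → 4 (decimal)
40 × 4 = 160
160 ÷ 2 = 80
80 ÷ 2 = 40
40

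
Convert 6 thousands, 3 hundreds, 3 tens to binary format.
Convert 6 thousands, 3 hundreds, 3 tens (place-value notation) → 6×1000 + 3×100 + 3×10 = 6330 (decimal)
Convert 6330 (decimal) → 6330 = 4096 + 2048 + 128 + 32 + 16 + 8 + 2 → 0b1100010111010 (binary)
0b1100010111010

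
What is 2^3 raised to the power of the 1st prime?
Convert 2^3 (power) → 8 (decimal)
Convert the 1st prime (prime index) → 2 (decimal)
Compute 8 ^ 2 = 64
64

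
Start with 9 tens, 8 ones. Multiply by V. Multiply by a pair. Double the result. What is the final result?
Convert 9 tens, 8 ones (place-value notation) → 9×10 + 8 = 98 (decimal)
Start: 98
Convert V (Roman numeral) → 5 (decimal)
98 × 5 = 490
Convert a pair (colloquial) → 2 (decimal)
490 × 2 = 980
980 × 2 = 1960
1960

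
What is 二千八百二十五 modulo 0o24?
Convert 二千八百二十五 (Chinese numeral) → 2×1000 + 8×100 + 2×10 + 5 = 2825 (decimal)
Convert 0o24 (octal) → 2×8 + 4 = 20 (decimal)
Compute 2825 mod 20 = 5
5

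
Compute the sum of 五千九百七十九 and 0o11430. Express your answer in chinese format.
Convert 五千九百七十九 (Chinese numeral) → 5×1000 + 9×100 + 7×10 + 9 = 5979 (decimal)
Convert 0o11430 (octal) → 1×4096 + 1×512 + 4×64 + 3×8 = 4888 (decimal)
Compute 5979 + 4888 = 10867
Convert 10867 (decimal) → 10867 = 1×10000 + 8×100 + 6×10 + 7 → 一万零八百六十七 (Chinese numeral)
一万零八百六十七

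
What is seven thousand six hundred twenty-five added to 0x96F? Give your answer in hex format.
Convert seven thousand six hundred twenty-five (English words) → 7×1000 + 6×100 + 25 = 7625 (decimal)
Convert 0x96F (hexadecimal) → 9×256 + 6×16 + 15 = 2415 (decimal)
Compute 7625 + 2415 = 10040
Convert 10040 (decimal) → 10040 = 2×4096 + 7×256 + 3×16 + 8 → 0x2738 (hexadecimal)
0x2738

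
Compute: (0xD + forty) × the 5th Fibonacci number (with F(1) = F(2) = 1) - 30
Convert 0xD (hexadecimal) → 13 (decimal)
Convert forty (English words) → 40 (decimal)
Convert the 5th Fibonacci number (with F(1) = F(2) = 1) (Fibonacci index) → 1, 1, 2, 3, 5 → 5 (decimal)
Expression in decimal: (13 + 40) × 5 - 30
Parentheses first: 13 + 40 = 53
Multiply: 53 × 5 = 265
Subtract: 265 - 30 = 235
235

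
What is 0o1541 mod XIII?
Convert 0o1541 (octal) → 1×512 + 5×64 + 4×8 + 1 = 865 (decimal)
Convert XIII (Roman numeral) → 10 + 1 + 1 + 1 = 13 (decimal)
Compute 865 mod 13 = 7
7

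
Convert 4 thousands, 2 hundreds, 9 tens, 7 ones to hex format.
Convert 4 thousands, 2 hundreds, 9 tens, 7 ones (place-value notation) → 4×1000 + 2×100 + 9×10 + 7 = 4297 (decimal)
Convert 4297 (decimal) → 4297 = 1×4096 + 12×16 + 9 → 0x10C9 (hexadecimal)
0x10C9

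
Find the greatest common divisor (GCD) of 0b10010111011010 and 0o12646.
Convert 0b10010111011010 (binary) → 8192 + 1024 + 256 + 128 + 64 + 16 + 8 + 2 = 9690 (decimal)
Convert 0o12646 (octal) → 1×4096 + 2×512 + 6×64 + 4×8 + 6 = 5542 (decimal)
Compute gcd(9690, 5542) = 34
34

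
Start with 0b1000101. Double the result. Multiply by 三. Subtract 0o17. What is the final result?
Convert 0b1000101 (binary) → 64 + 4 + 1 = 69 (decimal)
Start: 69
69 × 2 = 138
Convert 三 (Chinese numeral) → 3 (decimal)
138 × 3 = 414
Convert 0o17 (octal) → 1×8 + 7 = 15 (decimal)
414 - 15 = 399
399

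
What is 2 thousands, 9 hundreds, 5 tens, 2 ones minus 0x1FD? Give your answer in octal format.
Convert 2 thousands, 9 hundreds, 5 tens, 2 ones (place-value notation) → 2×1000 + 9×100 + 5×10 + 2 = 2952 (decimal)
Convert 0x1FD (hexadecimal) → 1×256 + 15×16 + 13 = 509 (decimal)
Compute 2952 - 509 = 2443
Convert 2443 (decimal) → 2443 = 4×512 + 6×64 + 1×8 + 3 → 0o4613 (octal)
0o4613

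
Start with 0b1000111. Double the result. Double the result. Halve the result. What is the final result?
Convert 0b1000111 (binary) → 64 + 4 + 2 + 1 = 71 (decimal)
Start: 71
71 × 2 = 142
142 × 2 = 284
284 ÷ 2 = 142
142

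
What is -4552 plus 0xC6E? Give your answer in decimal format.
Convert 0xC6E (hexadecimal) → 12×256 + 6×16 + 14 = 3182 (decimal)
Compute -4552 + 3182 = -1370
-1370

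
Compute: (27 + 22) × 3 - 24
Parentheses first: 27 + 22 = 49
Multiply: 49 × 3 = 147
Subtract: 147 - 24 = 123
123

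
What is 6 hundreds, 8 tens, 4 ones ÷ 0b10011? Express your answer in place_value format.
Convert 6 hundreds, 8 tens, 4 ones (place-value notation) → 6×100 + 8×10 + 4 = 684 (decimal)
Convert 0b10011 (binary) → 16 + 2 + 1 = 19 (decimal)
Compute 684 ÷ 19 = 36
Convert 36 (decimal) → 36 = 3×10 + 6 → 3 tens, 6 ones (place-value notation)
3 tens, 6 ones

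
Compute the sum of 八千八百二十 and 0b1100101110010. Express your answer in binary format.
Convert 八千八百二十 (Chinese numeral) → 8×1000 + 8×100 + 2×10 = 8820 (decimal)
Convert 0b1100101110010 (binary) → 4096 + 2048 + 256 + 64 + 32 + 16 + 2 = 6514 (decimal)
Compute 8820 + 6514 = 15334
Convert 15334 (decimal) → 15334 = 8192 + 4096 + 2048 + 512 + 256 + 128 + 64 + 32 + 4 + 2 → 0b11101111100110 (binary)
0b11101111100110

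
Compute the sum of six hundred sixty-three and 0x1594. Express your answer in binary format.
Convert six hundred sixty-three (English words) → 6×100 + 63 = 663 (decimal)
Convert 0x1594 (hexadecimal) → 1×4096 + 5×256 + 9×16 + 4 = 5524 (decimal)
Compute 663 + 5524 = 6187
Convert 6187 (decimal) → 6187 = 4096 + 2048 + 32 + 8 + 2 + 1 → 0b1100000101011 (binary)
0b1100000101011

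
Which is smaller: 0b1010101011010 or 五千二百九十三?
Convert 0b1010101011010 (binary) → 4096 + 1024 + 256 + 64 + 16 + 8 + 2 = 5466 (decimal)
Convert 五千二百九十三 (Chinese numeral) → 5×1000 + 2×100 + 9×10 + 3 = 5293 (decimal)
Compare 5466 vs 5293: smaller = 5293
5293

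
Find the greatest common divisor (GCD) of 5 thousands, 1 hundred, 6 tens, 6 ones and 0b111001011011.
Convert 5 thousands, 1 hundred, 6 tens, 6 ones (place-value notation) → 5×1000 + 1×100 + 6×10 + 6 = 5166 (decimal)
Convert 0b111001011011 (binary) → 2048 + 1024 + 512 + 64 + 16 + 8 + 2 + 1 = 3675 (decimal)
Compute gcd(5166, 3675) = 21
21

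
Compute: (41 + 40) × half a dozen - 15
Convert half a dozen (colloquial) → 6 (decimal)
Expression in decimal: (41 + 40) × 6 - 15
Parentheses first: 41 + 40 = 81
Multiply: 81 × 6 = 486
Subtract: 486 - 15 = 471
471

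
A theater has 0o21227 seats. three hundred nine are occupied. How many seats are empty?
Convert 0o21227 (octal) → 2×4096 + 1×512 + 2×64 + 2×8 + 7 = 8855 (decimal)
Convert three hundred nine (English words) → 3×100 + 9 = 309 (decimal)
Compute 8855 - 309 = 8546
8546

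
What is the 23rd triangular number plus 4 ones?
The 23rd triangular number = 23×24/2 = 276
Convert 4 ones (place-value notation) → 4 (decimal)
Compute 276 + 4 = 280
280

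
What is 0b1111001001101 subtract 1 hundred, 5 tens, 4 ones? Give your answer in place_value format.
Convert 0b1111001001101 (binary) → 4096 + 2048 + 1024 + 512 + 64 + 8 + 4 + 1 = 7757 (decimal)
Convert 1 hundred, 5 tens, 4 ones (place-value notation) → 1×100 + 5×10 + 4 = 154 (decimal)
Compute 7757 - 154 = 7603
Convert 7603 (decimal) → 7603 = 7×1000 + 6×100 + 3 → 7 thousands, 6 hundreds, 3 ones (place-value notation)
7 thousands, 6 hundreds, 3 ones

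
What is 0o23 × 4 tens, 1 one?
Convert 0o23 (octal) → 2×8 + 3 = 19 (decimal)
Convert 4 tens, 1 one (place-value notation) → 4×10 + 1 = 41 (decimal)
Compute 19 × 41 = 779
779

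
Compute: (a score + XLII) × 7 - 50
Convert a score (colloquial) → 20 (decimal)
Convert XLII (Roman numeral) → 40 + 1 + 1 = 42 (decimal)
Expression in decimal: (20 + 42) × 7 - 50
Parentheses first: 20 + 42 = 62
Multiply: 62 × 7 = 434
Subtract: 434 - 50 = 384
384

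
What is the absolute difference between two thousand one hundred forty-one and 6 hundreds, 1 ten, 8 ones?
Convert two thousand one hundred forty-one (English words) → 2×1000 + 1×100 + 41 = 2141 (decimal)
Convert 6 hundreds, 1 ten, 8 ones (place-value notation) → 6×100 + 1×10 + 8 = 618 (decimal)
Compute |2141 - 618| = 1523
1523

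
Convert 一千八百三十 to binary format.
Convert 一千八百三十 (Chinese numeral) → 1×1000 + 8×100 + 3×10 = 1830 (decimal)
Convert 1830 (decimal) → 1830 = 1024 + 512 + 256 + 32 + 4 + 2 → 0b11100100110 (binary)
0b11100100110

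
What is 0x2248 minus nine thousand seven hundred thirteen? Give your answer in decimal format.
Convert 0x2248 (hexadecimal) → 2×4096 + 2×256 + 4×16 + 8 = 8776 (decimal)
Convert nine thousand seven hundred thirteen (English words) → 9×1000 + 7×100 + 13 = 9713 (decimal)
Compute 8776 - 9713 = -937
-937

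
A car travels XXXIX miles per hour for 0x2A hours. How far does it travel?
Convert XXXIX (Roman numeral) → 10 + 10 + 10 + 9 = 39 (decimal)
Convert 0x2A (hexadecimal) → 2×16 + 10 = 42 (decimal)
Compute 39 × 42 = 1638
1638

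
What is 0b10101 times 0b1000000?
Convert 0b10101 (binary) → 16 + 4 + 1 = 21 (decimal)
Convert 0b1000000 (binary) → 64 (decimal)
Compute 21 × 64 = 1344
1344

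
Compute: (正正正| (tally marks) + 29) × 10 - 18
Convert 正正正| (tally marks) → 5 + 5 + 5 + 1 = 16 (decimal)
Expression in decimal: (16 + 29) × 10 - 18
Parentheses first: 16 + 29 = 45
Multiply: 45 × 10 = 450
Subtract: 450 - 18 = 432
432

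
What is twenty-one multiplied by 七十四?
Convert twenty-one (English words) → 21 (decimal)
Convert 七十四 (Chinese numeral) → 7×10 + 4 = 74 (decimal)
Compute 21 × 74 = 1554
1554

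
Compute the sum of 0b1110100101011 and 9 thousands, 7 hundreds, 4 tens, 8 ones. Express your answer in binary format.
Convert 0b1110100101011 (binary) → 4096 + 2048 + 1024 + 256 + 32 + 8 + 2 + 1 = 7467 (decimal)
Convert 9 thousands, 7 hundreds, 4 tens, 8 ones (place-value notation) → 9×1000 + 7×100 + 4×10 + 8 = 9748 (decimal)
Compute 7467 + 9748 = 17215
Convert 17215 (decimal) → 17215 = 16384 + 512 + 256 + 32 + 16 + 8 + 4 + 2 + 1 → 0b100001100111111 (binary)
0b100001100111111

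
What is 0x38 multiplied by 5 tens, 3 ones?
Convert 0x38 (hexadecimal) → 3×16 + 8 = 56 (decimal)
Convert 5 tens, 3 ones (place-value notation) → 5×10 + 3 = 53 (decimal)
Compute 56 × 53 = 2968
2968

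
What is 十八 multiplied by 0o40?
Convert 十八 (Chinese numeral) → 1×10 + 8 = 18 (decimal)
Convert 0o40 (octal) → 4×8 = 32 (decimal)
Compute 18 × 32 = 576
576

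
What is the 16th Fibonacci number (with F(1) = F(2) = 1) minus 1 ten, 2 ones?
The 16th Fibonacci number (with F(1) = F(2) = 1) = 987
Convert 1 ten, 2 ones (place-value notation) → 1×10 + 2 = 12 (decimal)
Compute 987 - 12 = 975
975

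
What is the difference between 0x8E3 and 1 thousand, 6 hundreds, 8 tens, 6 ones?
Convert 0x8E3 (hexadecimal) → 8×256 + 14×16 + 3 = 2275 (decimal)
Convert 1 thousand, 6 hundreds, 8 tens, 6 ones (place-value notation) → 1×1000 + 6×100 + 8×10 + 6 = 1686 (decimal)
Difference: |2275 - 1686| = 589
589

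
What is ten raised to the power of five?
Convert ten (English words) → 10 (decimal)
Convert five (English words) → 5 (decimal)
Compute 10 ^ 5 = 100000
100000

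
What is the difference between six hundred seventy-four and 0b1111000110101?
Convert six hundred seventy-four (English words) → 6×100 + 74 = 674 (decimal)
Convert 0b1111000110101 (binary) → 4096 + 2048 + 1024 + 512 + 32 + 16 + 4 + 1 = 7733 (decimal)
Difference: |674 - 7733| = 7059
7059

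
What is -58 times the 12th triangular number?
Convert the 12th triangular number (triangular index) → 12×13/2 = 78 (decimal)
Compute -58 × 78 = -4524
-4524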